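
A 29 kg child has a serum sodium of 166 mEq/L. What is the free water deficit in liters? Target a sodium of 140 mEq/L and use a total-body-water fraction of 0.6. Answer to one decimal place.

TBW = 0.6 · 29 = 17.4 L
Free water deficit = TBW · (Na/140 − 1)
= 17.4 · (166/140 − 1)
= 17.4 · 0.1857
= 3.23 L

3.2 L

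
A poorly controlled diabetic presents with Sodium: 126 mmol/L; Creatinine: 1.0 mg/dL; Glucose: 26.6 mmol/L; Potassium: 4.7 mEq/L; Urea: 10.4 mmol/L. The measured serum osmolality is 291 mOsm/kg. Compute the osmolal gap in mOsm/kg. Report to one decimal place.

2.0 mOsm/kg

Calculated osmolality = 2·Na + glucose + urea
= 2·126 + 26.6 + 10.4
= 252 + 26.60 + 10.40
= 289 mOsm/kg ≈ 289.0 mOsm/kg
Osmolar gap = measured − calculated = 291 − 289.0 = 2.0 mOsm/kg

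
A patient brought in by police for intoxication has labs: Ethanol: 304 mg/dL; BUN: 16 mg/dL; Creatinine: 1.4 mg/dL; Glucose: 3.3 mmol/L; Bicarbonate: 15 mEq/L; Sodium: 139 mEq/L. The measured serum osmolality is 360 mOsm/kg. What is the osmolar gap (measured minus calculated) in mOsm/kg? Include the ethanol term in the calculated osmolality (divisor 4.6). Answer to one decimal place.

6.9 mOsm/kg

Calculated osmolality = 2·Na + glucose + BUN/2.8 + ethanol/4.6
= 2·139 + 3.3 + 16/2.8 + 304/4.6
= 278 + 3.30 + 5.71 + 66.09
= 353.1 mOsm/kg ≈ 353.1 mOsm/kg
Osmolar gap = measured − calculated = 360 − 353.1 = 6.9 mOsm/kg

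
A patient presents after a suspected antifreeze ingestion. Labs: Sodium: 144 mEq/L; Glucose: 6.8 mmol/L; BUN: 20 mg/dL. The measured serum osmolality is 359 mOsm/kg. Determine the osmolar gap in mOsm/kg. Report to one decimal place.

Calculated osmolality = 2·Na + glucose + BUN/2.8
= 2·144 + 6.8 + 20/2.8
= 288 + 6.80 + 7.14
= 301.94 mOsm/kg ≈ 301.9 mOsm/kg
Osmolar gap = measured − calculated = 359 − 301.9 = 57.1 mOsm/kg

57.1 mOsm/kg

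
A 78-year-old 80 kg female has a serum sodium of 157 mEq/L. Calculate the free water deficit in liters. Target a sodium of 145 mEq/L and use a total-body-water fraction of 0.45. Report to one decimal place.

TBW = 0.45 · 80 = 36 L
Free water deficit = TBW · (Na/145 − 1)
= 36 · (157/145 − 1)
= 36 · 0.0828
= 2.98 L

3.0 L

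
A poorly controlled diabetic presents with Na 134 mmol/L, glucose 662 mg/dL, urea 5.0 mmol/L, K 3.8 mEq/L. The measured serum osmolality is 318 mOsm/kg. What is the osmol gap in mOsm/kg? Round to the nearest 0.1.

Calculated osmolality = 2·Na + glucose/18 + urea
= 2·134 + 662/18 + 5
= 268 + 36.78 + 5
= 309.78 mOsm/kg ≈ 309.8 mOsm/kg
Osmolar gap = measured − calculated = 318 − 309.8 = 8.2 mOsm/kg

8.2 mOsm/kg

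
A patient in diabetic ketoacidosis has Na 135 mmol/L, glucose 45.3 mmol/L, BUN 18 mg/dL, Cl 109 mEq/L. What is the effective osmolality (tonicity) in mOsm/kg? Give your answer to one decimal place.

Effective osmolality excludes urea (freely permeant across cell membranes):
2·Na + glucose
= 2·135 + 45.3
= 270 + 45.3
= 315.3 mOsm/kg

315.3 mOsm/kg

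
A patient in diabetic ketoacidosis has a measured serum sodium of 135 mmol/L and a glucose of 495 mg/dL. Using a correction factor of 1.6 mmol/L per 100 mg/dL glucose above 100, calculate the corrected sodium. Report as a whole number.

Corrected Na = measured Na + 1.6 · (glucose − 100)/100
= 135 + 1.6 · (495 − 100)/100
= 135 + 6.3
= 141.3 mmol/L

141 mmol/L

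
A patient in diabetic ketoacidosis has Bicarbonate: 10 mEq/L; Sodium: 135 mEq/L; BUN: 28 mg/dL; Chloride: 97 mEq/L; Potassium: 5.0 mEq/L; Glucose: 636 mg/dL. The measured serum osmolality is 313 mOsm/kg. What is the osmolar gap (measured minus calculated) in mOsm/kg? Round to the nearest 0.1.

Calculated osmolality = 2·Na + glucose/18 + BUN/2.8
= 2·135 + 636/18 + 28/2.8
= 270 + 35.33 + 10
= 315.33 mOsm/kg ≈ 315.3 mOsm/kg
Osmolar gap = measured − calculated = 313 − 315.3 = -2.3 mOsm/kg

-2.3 mOsm/kg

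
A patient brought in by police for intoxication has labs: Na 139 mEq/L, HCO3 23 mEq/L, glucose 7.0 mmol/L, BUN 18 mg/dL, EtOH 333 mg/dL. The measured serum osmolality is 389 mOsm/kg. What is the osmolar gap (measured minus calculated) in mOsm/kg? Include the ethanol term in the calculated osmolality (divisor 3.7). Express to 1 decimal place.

7.6 mOsm/kg

Calculated osmolality = 2·Na + glucose + BUN/2.8 + ethanol/3.7
= 2·139 + 7 + 18/2.8 + 333/3.7
= 278 + 7 + 6.43 + 90
= 381.43 mOsm/kg ≈ 381.4 mOsm/kg
Osmolar gap = measured − calculated = 389 − 381.4 = 7.6 mOsm/kg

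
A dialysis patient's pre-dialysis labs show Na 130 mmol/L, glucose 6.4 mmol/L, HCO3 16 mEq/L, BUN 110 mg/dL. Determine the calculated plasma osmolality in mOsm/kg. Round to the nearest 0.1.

305.7 mOsm/kg

Calculated osmolality = 2·Na + glucose + BUN/2.8
= 2·130 + 6.4 + 110/2.8
= 260 + 6.40 + 39.29
= 305.69 mOsm/kg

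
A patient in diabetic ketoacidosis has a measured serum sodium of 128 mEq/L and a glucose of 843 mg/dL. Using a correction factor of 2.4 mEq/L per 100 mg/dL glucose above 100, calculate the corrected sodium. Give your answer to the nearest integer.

Corrected Na = measured Na + 2.4 · (glucose − 100)/100
= 128 + 2.4 · (843 − 100)/100
= 128 + 17.8
= 145.8 mEq/L

146 mEq/L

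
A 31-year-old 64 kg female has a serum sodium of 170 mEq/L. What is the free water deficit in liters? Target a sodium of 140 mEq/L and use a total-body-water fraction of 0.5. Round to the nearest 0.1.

TBW = 0.5 · 64 = 32 L
Free water deficit = TBW · (Na/140 − 1)
= 32 · (170/140 − 1)
= 32 · 0.2143
= 6.86 L

6.9 L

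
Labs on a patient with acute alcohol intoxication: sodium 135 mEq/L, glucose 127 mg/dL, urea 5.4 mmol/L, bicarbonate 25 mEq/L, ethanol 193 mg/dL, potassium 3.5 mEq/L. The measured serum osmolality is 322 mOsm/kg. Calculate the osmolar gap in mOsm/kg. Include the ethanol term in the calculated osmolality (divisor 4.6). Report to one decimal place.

-2.4 mOsm/kg

Calculated osmolality = 2·Na + glucose/18 + urea + ethanol/4.6
= 2·135 + 127/18 + 5.4 + 193/4.6
= 270 + 7.06 + 5.40 + 41.96
= 324.42 mOsm/kg ≈ 324.4 mOsm/kg
Osmolar gap = measured − calculated = 322 − 324.4 = -2.4 mOsm/kg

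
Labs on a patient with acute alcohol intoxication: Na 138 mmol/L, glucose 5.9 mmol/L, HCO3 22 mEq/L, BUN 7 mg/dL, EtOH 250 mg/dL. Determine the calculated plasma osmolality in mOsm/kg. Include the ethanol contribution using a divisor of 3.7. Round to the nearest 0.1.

Calculated osmolality = 2·Na + glucose + BUN/2.8 + ethanol/3.7
= 2·138 + 5.9 + 7/2.8 + 250/3.7
= 276 + 5.90 + 2.50 + 67.57
= 351.97 mOsm/kg

352.0 mOsm/kg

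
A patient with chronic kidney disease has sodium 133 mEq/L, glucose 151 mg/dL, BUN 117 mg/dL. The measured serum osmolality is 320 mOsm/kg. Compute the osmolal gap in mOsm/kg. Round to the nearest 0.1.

3.8 mOsm/kg

Calculated osmolality = 2·Na + glucose/18 + BUN/2.8
= 2·133 + 151/18 + 117/2.8
= 266 + 8.39 + 41.79
= 316.18 mOsm/kg ≈ 316.2 mOsm/kg
Osmolar gap = measured − calculated = 320 − 316.2 = 3.8 mOsm/kg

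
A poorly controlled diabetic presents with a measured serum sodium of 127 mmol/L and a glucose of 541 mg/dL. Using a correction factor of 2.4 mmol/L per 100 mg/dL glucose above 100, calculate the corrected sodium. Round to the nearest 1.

Corrected Na = measured Na + 2.4 · (glucose − 100)/100
= 127 + 2.4 · (541 − 100)/100
= 127 + 10.6
= 137.6 mmol/L

138 mmol/L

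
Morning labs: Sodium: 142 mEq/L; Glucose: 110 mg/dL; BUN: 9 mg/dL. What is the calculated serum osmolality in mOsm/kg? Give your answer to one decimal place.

Calculated osmolality = 2·Na + glucose/18 + BUN/2.8
= 2·142 + 110/18 + 9/2.8
= 284 + 6.11 + 3.21
= 293.32 mOsm/kg

293.3 mOsm/kg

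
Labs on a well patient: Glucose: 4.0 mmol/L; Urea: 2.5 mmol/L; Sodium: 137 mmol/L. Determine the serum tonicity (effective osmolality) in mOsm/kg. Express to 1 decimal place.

Effective osmolality excludes urea (freely permeant across cell membranes):
2·Na + glucose
= 2·137 + 4
= 274 + 4
= 278 mOsm/kg

278.0 mOsm/kg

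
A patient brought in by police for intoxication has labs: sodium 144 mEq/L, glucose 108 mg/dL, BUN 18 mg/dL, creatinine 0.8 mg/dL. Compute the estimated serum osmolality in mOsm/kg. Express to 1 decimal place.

Calculated osmolality = 2·Na + glucose/18 + BUN/2.8
= 2·144 + 108/18 + 18/2.8
= 288 + 6 + 6.43
= 300.43 mOsm/kg

300.4 mOsm/kg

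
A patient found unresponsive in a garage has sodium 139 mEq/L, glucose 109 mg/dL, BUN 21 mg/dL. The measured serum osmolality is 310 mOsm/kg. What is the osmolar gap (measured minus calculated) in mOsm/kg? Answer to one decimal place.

Calculated osmolality = 2·Na + glucose/18 + BUN/2.8
= 2·139 + 109/18 + 21/2.8
= 278 + 6.06 + 7.50
= 291.56 mOsm/kg ≈ 291.6 mOsm/kg
Osmolar gap = measured − calculated = 310 − 291.6 = 18.4 mOsm/kg

18.4 mOsm/kg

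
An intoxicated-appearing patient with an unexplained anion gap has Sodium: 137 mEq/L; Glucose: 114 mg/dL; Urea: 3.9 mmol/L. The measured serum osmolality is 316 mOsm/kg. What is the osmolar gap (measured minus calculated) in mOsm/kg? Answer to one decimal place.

31.8 mOsm/kg

Calculated osmolality = 2·Na + glucose/18 + urea
= 2·137 + 114/18 + 3.9
= 274 + 6.33 + 3.90
= 284.23 mOsm/kg ≈ 284.2 mOsm/kg
Osmolar gap = measured − calculated = 316 − 284.2 = 31.8 mOsm/kg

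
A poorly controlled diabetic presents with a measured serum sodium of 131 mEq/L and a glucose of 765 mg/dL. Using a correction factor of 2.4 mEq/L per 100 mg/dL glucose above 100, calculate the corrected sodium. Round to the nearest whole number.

Corrected Na = measured Na + 2.4 · (glucose − 100)/100
= 131 + 2.4 · (765 − 100)/100
= 131 + 16
= 147 mEq/L

147 mEq/L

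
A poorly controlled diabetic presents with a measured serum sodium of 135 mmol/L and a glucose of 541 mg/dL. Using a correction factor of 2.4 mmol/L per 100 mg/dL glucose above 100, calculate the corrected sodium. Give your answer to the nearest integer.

Corrected Na = measured Na + 2.4 · (glucose − 100)/100
= 135 + 2.4 · (541 − 100)/100
= 135 + 10.6
= 145.6 mmol/L

146 mmol/L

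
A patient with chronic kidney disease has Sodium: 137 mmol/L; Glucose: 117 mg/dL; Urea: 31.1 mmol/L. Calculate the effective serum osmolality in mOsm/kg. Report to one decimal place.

Effective osmolality excludes urea (freely permeant across cell membranes):
2·Na + glucose/18
= 2·137 + 117/18
= 274 + 6.5
= 280.5 mOsm/kg

280.5 mOsm/kg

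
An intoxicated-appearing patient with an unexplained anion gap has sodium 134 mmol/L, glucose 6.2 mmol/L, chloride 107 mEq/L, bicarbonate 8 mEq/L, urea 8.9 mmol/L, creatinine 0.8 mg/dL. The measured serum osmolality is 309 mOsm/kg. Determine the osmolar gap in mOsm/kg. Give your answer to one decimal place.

Calculated osmolality = 2·Na + glucose + urea
= 2·134 + 6.2 + 8.9
= 268 + 6.20 + 8.90
= 283.1 mOsm/kg ≈ 283.1 mOsm/kg
Osmolar gap = measured − calculated = 309 − 283.1 = 25.9 mOsm/kg

25.9 mOsm/kg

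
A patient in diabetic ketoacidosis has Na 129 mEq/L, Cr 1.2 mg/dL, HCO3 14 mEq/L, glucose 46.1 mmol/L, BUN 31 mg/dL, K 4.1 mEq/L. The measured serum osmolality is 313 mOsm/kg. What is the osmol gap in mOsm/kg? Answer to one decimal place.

-2.2 mOsm/kg

Calculated osmolality = 2·Na + glucose + BUN/2.8
= 2·129 + 46.1 + 31/2.8
= 258 + 46.10 + 11.07
= 315.17 mOsm/kg ≈ 315.2 mOsm/kg
Osmolar gap = measured − calculated = 313 − 315.2 = -2.2 mOsm/kg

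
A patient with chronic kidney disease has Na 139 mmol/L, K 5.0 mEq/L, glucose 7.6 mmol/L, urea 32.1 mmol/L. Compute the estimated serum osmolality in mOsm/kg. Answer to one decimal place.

317.7 mOsm/kg

Calculated osmolality = 2·Na + glucose + urea
= 2·139 + 7.6 + 32.1
= 278 + 7.60 + 32.10
= 317.7 mOsm/kg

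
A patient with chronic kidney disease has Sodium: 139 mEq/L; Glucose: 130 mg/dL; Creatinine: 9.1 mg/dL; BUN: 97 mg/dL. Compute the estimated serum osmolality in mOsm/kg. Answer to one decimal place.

319.9 mOsm/kg

Calculated osmolality = 2·Na + glucose/18 + BUN/2.8
= 2·139 + 130/18 + 97/2.8
= 278 + 7.22 + 34.64
= 319.86 mOsm/kg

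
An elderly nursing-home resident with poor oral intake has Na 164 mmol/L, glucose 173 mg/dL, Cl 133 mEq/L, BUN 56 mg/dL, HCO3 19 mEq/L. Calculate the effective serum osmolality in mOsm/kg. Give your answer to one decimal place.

Effective osmolality excludes urea (freely permeant across cell membranes):
2·Na + glucose/18
= 2·164 + 173/18
= 328 + 9.61
= 337.61 mOsm/kg

337.6 mOsm/kg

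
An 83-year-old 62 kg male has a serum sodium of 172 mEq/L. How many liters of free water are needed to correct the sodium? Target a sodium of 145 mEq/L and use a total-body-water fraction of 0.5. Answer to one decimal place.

TBW = 0.5 · 62 = 31 L
Free water deficit = TBW · (Na/145 − 1)
= 31 · (172/145 − 1)
= 31 · 0.1862
= 5.77 L

5.8 L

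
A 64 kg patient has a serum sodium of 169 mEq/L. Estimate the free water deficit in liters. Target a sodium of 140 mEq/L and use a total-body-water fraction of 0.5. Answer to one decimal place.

6.6 L

TBW = 0.5 · 64 = 32 L
Free water deficit = TBW · (Na/140 − 1)
= 32 · (169/140 − 1)
= 32 · 0.2071
= 6.63 L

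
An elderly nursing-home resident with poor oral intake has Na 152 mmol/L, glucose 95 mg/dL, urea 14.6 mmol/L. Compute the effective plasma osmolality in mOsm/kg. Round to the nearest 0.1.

Effective osmolality excludes urea (freely permeant across cell membranes):
2·Na + glucose/18
= 2·152 + 95/18
= 304 + 5.28
= 309.28 mOsm/kg

309.3 mOsm/kg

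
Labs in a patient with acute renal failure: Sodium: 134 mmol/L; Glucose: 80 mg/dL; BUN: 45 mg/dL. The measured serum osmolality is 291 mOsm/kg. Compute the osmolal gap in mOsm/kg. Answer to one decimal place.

2.5 mOsm/kg

Calculated osmolality = 2·Na + glucose/18 + BUN/2.8
= 2·134 + 80/18 + 45/2.8
= 268 + 4.44 + 16.07
= 288.51 mOsm/kg ≈ 288.5 mOsm/kg
Osmolar gap = measured − calculated = 291 − 288.5 = 2.5 mOsm/kg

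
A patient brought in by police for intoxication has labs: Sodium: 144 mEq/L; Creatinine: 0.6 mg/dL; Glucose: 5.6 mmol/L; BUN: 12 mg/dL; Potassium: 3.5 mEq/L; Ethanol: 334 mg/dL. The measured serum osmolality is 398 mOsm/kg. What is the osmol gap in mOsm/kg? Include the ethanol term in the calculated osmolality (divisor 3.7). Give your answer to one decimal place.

Calculated osmolality = 2·Na + glucose + BUN/2.8 + ethanol/3.7
= 2·144 + 5.6 + 12/2.8 + 334/3.7
= 288 + 5.60 + 4.29 + 90.27
= 388.16 mOsm/kg ≈ 388.2 mOsm/kg
Osmolar gap = measured − calculated = 398 − 388.2 = 9.8 mOsm/kg

9.8 mOsm/kg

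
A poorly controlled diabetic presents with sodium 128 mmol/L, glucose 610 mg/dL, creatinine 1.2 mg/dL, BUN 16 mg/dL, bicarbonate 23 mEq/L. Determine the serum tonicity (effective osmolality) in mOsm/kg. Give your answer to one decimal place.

Effective osmolality excludes urea (freely permeant across cell membranes):
2·Na + glucose/18
= 2·128 + 610/18
= 256 + 33.89
= 289.89 mOsm/kg

289.9 mOsm/kg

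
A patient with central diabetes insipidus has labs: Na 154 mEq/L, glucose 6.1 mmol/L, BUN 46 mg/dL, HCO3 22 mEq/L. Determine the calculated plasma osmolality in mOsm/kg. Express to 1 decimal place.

330.5 mOsm/kg

Calculated osmolality = 2·Na + glucose + BUN/2.8
= 2·154 + 6.1 + 46/2.8
= 308 + 6.10 + 16.43
= 330.53 mOsm/kg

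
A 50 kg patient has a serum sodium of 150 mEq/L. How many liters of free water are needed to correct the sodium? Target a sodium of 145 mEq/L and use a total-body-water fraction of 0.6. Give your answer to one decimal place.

TBW = 0.6 · 50 = 30 L
Free water deficit = TBW · (Na/145 − 1)
= 30 · (150/145 − 1)
= 30 · 0.0345
= 1.04 L

1.0 L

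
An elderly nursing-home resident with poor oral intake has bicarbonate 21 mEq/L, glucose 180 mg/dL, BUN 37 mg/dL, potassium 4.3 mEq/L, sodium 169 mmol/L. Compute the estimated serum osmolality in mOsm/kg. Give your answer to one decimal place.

Calculated osmolality = 2·Na + glucose/18 + BUN/2.8
= 2·169 + 180/18 + 37/2.8
= 338 + 10 + 13.21
= 361.21 mOsm/kg

361.2 mOsm/kg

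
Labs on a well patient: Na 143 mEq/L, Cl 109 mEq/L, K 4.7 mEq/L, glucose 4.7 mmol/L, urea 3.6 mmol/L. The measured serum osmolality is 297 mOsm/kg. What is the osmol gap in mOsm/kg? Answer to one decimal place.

Calculated osmolality = 2·Na + glucose + urea
= 2·143 + 4.7 + 3.6
= 286 + 4.70 + 3.60
= 294.3 mOsm/kg ≈ 294.3 mOsm/kg
Osmolar gap = measured − calculated = 297 − 294.3 = 2.7 mOsm/kg

2.7 mOsm/kg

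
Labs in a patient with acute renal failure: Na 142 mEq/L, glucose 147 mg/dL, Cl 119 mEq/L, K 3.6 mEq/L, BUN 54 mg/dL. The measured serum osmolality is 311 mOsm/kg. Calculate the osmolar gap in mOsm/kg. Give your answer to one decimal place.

-0.5 mOsm/kg

Calculated osmolality = 2·Na + glucose/18 + BUN/2.8
= 2·142 + 147/18 + 54/2.8
= 284 + 8.17 + 19.29
= 311.46 mOsm/kg ≈ 311.5 mOsm/kg
Osmolar gap = measured − calculated = 311 − 311.5 = -0.5 mOsm/kg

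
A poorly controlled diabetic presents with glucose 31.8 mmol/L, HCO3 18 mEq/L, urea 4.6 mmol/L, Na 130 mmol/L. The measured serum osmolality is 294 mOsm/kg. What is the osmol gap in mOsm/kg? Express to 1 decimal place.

Calculated osmolality = 2·Na + glucose + urea
= 2·130 + 31.8 + 4.6
= 260 + 31.80 + 4.60
= 296.4 mOsm/kg ≈ 296.4 mOsm/kg
Osmolar gap = measured − calculated = 294 − 296.4 = -2.4 mOsm/kg

-2.4 mOsm/kg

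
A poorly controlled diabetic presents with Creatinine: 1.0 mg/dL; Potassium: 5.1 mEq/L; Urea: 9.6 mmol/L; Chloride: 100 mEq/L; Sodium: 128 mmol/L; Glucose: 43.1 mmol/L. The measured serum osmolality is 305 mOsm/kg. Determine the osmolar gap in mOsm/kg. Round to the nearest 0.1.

-3.7 mOsm/kg

Calculated osmolality = 2·Na + glucose + urea
= 2·128 + 43.1 + 9.6
= 256 + 43.10 + 9.60
= 308.7 mOsm/kg ≈ 308.7 mOsm/kg
Osmolar gap = measured − calculated = 305 − 308.7 = -3.7 mOsm/kg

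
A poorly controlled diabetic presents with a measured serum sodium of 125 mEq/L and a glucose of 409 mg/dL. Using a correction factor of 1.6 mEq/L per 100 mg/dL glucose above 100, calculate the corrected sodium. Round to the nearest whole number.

130 mEq/L

Corrected Na = measured Na + 1.6 · (glucose − 100)/100
= 125 + 1.6 · (409 − 100)/100
= 125 + 4.9
= 129.9 mEq/L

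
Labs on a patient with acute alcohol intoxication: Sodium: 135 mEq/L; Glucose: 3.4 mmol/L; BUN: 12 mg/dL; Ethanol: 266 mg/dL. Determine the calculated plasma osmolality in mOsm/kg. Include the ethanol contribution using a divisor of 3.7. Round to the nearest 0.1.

Calculated osmolality = 2·Na + glucose + BUN/2.8 + ethanol/3.7
= 2·135 + 3.4 + 12/2.8 + 266/3.7
= 270 + 3.40 + 4.29 + 71.89
= 349.58 mOsm/kg

349.6 mOsm/kg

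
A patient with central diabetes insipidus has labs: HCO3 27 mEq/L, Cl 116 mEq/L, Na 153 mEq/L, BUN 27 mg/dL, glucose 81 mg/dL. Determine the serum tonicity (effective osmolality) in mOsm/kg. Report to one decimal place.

Effective osmolality excludes urea (freely permeant across cell membranes):
2·Na + glucose/18
= 2·153 + 81/18
= 306 + 4.5
= 310.5 mOsm/kg

310.5 mOsm/kg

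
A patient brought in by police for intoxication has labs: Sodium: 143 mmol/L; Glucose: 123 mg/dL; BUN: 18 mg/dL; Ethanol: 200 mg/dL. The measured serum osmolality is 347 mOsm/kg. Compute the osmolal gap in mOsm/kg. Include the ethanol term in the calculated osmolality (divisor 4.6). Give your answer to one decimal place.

Calculated osmolality = 2·Na + glucose/18 + BUN/2.8 + ethanol/4.6
= 2·143 + 123/18 + 18/2.8 + 200/4.6
= 286 + 6.83 + 6.43 + 43.48
= 342.74 mOsm/kg ≈ 342.7 mOsm/kg
Osmolar gap = measured − calculated = 347 − 342.7 = 4.3 mOsm/kg

4.3 mOsm/kg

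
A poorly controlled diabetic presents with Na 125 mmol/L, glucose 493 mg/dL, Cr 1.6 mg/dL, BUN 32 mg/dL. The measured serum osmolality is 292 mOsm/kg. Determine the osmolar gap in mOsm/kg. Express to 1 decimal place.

3.2 mOsm/kg

Calculated osmolality = 2·Na + glucose/18 + BUN/2.8
= 2·125 + 493/18 + 32/2.8
= 250 + 27.39 + 11.43
= 288.82 mOsm/kg ≈ 288.8 mOsm/kg
Osmolar gap = measured − calculated = 292 − 288.8 = 3.2 mOsm/kg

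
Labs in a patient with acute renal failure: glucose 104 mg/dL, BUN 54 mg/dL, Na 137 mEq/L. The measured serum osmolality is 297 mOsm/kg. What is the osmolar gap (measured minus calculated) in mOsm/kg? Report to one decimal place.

Calculated osmolality = 2·Na + glucose/18 + BUN/2.8
= 2·137 + 104/18 + 54/2.8
= 274 + 5.78 + 19.29
= 299.07 mOsm/kg ≈ 299.1 mOsm/kg
Osmolar gap = measured − calculated = 297 − 299.1 = -2.1 mOsm/kg

-2.1 mOsm/kg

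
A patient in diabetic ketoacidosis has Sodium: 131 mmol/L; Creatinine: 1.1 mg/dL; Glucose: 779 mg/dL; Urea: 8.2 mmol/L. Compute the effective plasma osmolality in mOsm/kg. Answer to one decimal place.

Effective osmolality excludes urea (freely permeant across cell membranes):
2·Na + glucose/18
= 2·131 + 779/18
= 262 + 43.28
= 305.28 mOsm/kg

305.3 mOsm/kg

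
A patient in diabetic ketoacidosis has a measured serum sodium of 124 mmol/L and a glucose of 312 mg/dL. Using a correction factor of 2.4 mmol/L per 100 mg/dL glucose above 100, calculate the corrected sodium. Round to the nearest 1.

129 mmol/L

Corrected Na = measured Na + 2.4 · (glucose − 100)/100
= 124 + 2.4 · (312 − 100)/100
= 124 + 5.1
= 129.1 mmol/L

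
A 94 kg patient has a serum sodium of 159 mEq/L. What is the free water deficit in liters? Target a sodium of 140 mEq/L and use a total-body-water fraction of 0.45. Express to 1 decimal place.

TBW = 0.45 · 94 = 42.3 L
Free water deficit = TBW · (Na/140 − 1)
= 42.3 · (159/140 − 1)
= 42.3 · 0.1357
= 5.74 L

5.7 L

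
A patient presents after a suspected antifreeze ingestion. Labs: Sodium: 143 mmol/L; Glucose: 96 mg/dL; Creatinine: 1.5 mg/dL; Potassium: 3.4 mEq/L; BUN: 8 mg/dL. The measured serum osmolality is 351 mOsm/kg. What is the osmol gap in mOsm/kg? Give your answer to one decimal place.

Calculated osmolality = 2·Na + glucose/18 + BUN/2.8
= 2·143 + 96/18 + 8/2.8
= 286 + 5.33 + 2.86
= 294.19 mOsm/kg ≈ 294.2 mOsm/kg
Osmolar gap = measured − calculated = 351 − 294.2 = 56.8 mOsm/kg

56.8 mOsm/kg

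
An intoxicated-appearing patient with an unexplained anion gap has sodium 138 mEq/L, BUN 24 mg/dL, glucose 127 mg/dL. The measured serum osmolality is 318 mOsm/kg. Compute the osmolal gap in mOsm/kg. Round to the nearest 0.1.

26.4 mOsm/kg

Calculated osmolality = 2·Na + glucose/18 + BUN/2.8
= 2·138 + 127/18 + 24/2.8
= 276 + 7.06 + 8.57
= 291.63 mOsm/kg ≈ 291.6 mOsm/kg
Osmolar gap = measured − calculated = 318 − 291.6 = 26.4 mOsm/kg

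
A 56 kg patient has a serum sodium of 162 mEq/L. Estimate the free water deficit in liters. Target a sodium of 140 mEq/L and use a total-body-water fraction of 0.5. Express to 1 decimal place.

TBW = 0.5 · 56 = 28 L
Free water deficit = TBW · (Na/140 − 1)
= 28 · (162/140 − 1)
= 28 · 0.1571
= 4.4 L

4.4 L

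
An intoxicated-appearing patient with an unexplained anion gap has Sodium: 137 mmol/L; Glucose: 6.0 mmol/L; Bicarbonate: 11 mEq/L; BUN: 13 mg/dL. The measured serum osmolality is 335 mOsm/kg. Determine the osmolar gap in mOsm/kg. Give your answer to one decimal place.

Calculated osmolality = 2·Na + glucose + BUN/2.8
= 2·137 + 6 + 13/2.8
= 274 + 6 + 4.64
= 284.64 mOsm/kg ≈ 284.6 mOsm/kg
Osmolar gap = measured − calculated = 335 − 284.6 = 50.4 mOsm/kg

50.4 mOsm/kg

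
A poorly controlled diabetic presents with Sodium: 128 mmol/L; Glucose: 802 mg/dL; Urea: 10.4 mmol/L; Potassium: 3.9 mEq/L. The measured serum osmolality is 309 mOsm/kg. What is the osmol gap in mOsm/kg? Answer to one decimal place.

Calculated osmolality = 2·Na + glucose/18 + urea
= 2·128 + 802/18 + 10.4
= 256 + 44.56 + 10.40
= 310.96 mOsm/kg ≈ 311.0 mOsm/kg
Osmolar gap = measured − calculated = 309 − 311.0 = -2.0 mOsm/kg

-2.0 mOsm/kg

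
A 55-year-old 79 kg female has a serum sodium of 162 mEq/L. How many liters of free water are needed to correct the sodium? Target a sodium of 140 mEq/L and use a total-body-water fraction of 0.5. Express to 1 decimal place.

TBW = 0.5 · 79 = 39.5 L
Free water deficit = TBW · (Na/140 − 1)
= 39.5 · (162/140 − 1)
= 39.5 · 0.1571
= 6.21 L

6.2 L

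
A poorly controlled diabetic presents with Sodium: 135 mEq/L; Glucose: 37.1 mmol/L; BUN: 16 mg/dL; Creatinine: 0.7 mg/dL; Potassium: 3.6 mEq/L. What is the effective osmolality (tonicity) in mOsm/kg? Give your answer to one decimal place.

307.1 mOsm/kg

Effective osmolality excludes urea (freely permeant across cell membranes):
2·Na + glucose
= 2·135 + 37.1
= 270 + 37.1
= 307.1 mOsm/kg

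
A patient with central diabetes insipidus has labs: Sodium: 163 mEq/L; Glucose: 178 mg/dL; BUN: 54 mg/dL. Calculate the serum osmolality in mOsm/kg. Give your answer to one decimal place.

355.2 mOsm/kg

Calculated osmolality = 2·Na + glucose/18 + BUN/2.8
= 2·163 + 178/18 + 54/2.8
= 326 + 9.89 + 19.29
= 355.18 mOsm/kg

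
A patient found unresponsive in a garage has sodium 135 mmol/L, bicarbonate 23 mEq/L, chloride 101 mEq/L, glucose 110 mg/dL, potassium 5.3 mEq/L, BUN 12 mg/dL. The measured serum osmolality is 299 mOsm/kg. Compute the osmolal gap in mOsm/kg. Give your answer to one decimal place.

Calculated osmolality = 2·Na + glucose/18 + BUN/2.8
= 2·135 + 110/18 + 12/2.8
= 270 + 6.11 + 4.29
= 280.4 mOsm/kg ≈ 280.4 mOsm/kg
Osmolar gap = measured − calculated = 299 − 280.4 = 18.6 mOsm/kg

18.6 mOsm/kg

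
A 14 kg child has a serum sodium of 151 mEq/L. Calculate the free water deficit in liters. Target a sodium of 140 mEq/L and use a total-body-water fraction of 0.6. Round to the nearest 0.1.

TBW = 0.6 · 14 = 8.4 L
Free water deficit = TBW · (Na/140 − 1)
= 8.4 · (151/140 − 1)
= 8.4 · 0.0786
= 0.66 L

0.7 L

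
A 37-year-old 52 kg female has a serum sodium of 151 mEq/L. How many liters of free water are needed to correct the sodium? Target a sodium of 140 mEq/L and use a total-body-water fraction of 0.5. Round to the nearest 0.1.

2.0 L

TBW = 0.5 · 52 = 26 L
Free water deficit = TBW · (Na/140 − 1)
= 26 · (151/140 − 1)
= 26 · 0.0786
= 2.04 L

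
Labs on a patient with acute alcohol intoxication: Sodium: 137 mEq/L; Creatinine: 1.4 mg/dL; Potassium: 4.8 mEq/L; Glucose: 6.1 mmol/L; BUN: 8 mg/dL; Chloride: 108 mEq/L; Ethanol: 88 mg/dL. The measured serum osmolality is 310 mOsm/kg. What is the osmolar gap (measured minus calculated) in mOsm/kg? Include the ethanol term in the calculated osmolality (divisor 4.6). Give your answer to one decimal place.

7.9 mOsm/kg

Calculated osmolality = 2·Na + glucose + BUN/2.8 + ethanol/4.6
= 2·137 + 6.1 + 8/2.8 + 88/4.6
= 274 + 6.10 + 2.86 + 19.13
= 302.09 mOsm/kg ≈ 302.1 mOsm/kg
Osmolar gap = measured − calculated = 310 − 302.1 = 7.9 mOsm/kg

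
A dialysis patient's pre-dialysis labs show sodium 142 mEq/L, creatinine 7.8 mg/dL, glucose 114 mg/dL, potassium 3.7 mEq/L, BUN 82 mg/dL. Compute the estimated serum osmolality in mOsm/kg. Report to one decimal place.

Calculated osmolality = 2·Na + glucose/18 + BUN/2.8
= 2·142 + 114/18 + 82/2.8
= 284 + 6.33 + 29.29
= 319.62 mOsm/kg

319.6 mOsm/kg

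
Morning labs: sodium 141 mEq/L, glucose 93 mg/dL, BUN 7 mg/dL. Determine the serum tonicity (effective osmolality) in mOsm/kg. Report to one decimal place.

Effective osmolality excludes urea (freely permeant across cell membranes):
2·Na + glucose/18
= 2·141 + 93/18
= 282 + 5.17
= 287.17 mOsm/kg

287.2 mOsm/kg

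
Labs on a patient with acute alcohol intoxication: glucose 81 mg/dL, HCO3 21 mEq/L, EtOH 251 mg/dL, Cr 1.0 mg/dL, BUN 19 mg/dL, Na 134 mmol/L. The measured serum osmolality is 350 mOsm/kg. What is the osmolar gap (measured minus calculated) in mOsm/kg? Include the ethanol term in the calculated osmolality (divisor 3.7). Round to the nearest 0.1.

2.9 mOsm/kg

Calculated osmolality = 2·Na + glucose/18 + BUN/2.8 + ethanol/3.7
= 2·134 + 81/18 + 19/2.8 + 251/3.7
= 268 + 4.50 + 6.79 + 67.84
= 347.13 mOsm/kg ≈ 347.1 mOsm/kg
Osmolar gap = measured − calculated = 350 − 347.1 = 2.9 mOsm/kg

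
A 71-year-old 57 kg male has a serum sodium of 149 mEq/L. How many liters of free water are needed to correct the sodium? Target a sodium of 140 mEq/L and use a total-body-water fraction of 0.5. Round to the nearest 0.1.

1.8 L

TBW = 0.5 · 57 = 28.5 L
Free water deficit = TBW · (Na/140 − 1)
= 28.5 · (149/140 − 1)
= 28.5 · 0.0643
= 1.83 L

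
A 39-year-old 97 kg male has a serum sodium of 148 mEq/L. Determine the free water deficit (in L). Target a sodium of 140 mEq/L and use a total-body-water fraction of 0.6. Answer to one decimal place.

TBW = 0.6 · 97 = 58.2 L
Free water deficit = TBW · (Na/140 − 1)
= 58.2 · (148/140 − 1)
= 58.2 · 0.0571
= 3.32 L

3.3 L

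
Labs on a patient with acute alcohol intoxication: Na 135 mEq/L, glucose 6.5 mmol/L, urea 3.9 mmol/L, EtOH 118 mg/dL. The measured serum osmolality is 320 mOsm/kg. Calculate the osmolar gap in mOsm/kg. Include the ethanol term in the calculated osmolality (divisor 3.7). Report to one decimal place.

7.7 mOsm/kg

Calculated osmolality = 2·Na + glucose + urea + ethanol/3.7
= 2·135 + 6.5 + 3.9 + 118/3.7
= 270 + 6.50 + 3.90 + 31.89
= 312.29 mOsm/kg ≈ 312.3 mOsm/kg
Osmolar gap = measured − calculated = 320 − 312.3 = 7.7 mOsm/kg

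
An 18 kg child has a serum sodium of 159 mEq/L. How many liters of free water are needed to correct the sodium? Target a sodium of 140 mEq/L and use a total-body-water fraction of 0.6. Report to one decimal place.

1.5 L

TBW = 0.6 · 18 = 10.8 L
Free water deficit = TBW · (Na/140 − 1)
= 10.8 · (159/140 − 1)
= 10.8 · 0.1357
= 1.47 L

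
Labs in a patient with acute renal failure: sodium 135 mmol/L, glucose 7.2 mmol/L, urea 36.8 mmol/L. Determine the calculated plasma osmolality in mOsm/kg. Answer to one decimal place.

314.0 mOsm/kg

Calculated osmolality = 2·Na + glucose + urea
= 2·135 + 7.2 + 36.8
= 270 + 7.20 + 36.80
= 314 mOsm/kg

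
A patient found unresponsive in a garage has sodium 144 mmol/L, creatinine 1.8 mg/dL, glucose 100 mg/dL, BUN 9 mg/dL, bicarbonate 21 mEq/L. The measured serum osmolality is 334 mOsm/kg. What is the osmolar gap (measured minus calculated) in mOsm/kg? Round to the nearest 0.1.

37.2 mOsm/kg

Calculated osmolality = 2·Na + glucose/18 + BUN/2.8
= 2·144 + 100/18 + 9/2.8
= 288 + 5.56 + 3.21
= 296.77 mOsm/kg ≈ 296.8 mOsm/kg
Osmolar gap = measured − calculated = 334 − 296.8 = 37.2 mOsm/kg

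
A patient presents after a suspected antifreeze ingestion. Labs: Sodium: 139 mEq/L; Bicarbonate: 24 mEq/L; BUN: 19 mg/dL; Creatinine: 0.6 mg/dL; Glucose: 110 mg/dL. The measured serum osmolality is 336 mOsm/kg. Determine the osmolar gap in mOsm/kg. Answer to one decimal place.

Calculated osmolality = 2·Na + glucose/18 + BUN/2.8
= 2·139 + 110/18 + 19/2.8
= 278 + 6.11 + 6.79
= 290.9 mOsm/kg ≈ 290.9 mOsm/kg
Osmolar gap = measured − calculated = 336 − 290.9 = 45.1 mOsm/kg

45.1 mOsm/kg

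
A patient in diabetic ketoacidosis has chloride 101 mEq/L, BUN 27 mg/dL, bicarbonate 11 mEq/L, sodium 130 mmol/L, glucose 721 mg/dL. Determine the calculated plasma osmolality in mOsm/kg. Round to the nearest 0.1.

309.7 mOsm/kg

Calculated osmolality = 2·Na + glucose/18 + BUN/2.8
= 2·130 + 721/18 + 27/2.8
= 260 + 40.06 + 9.64
= 309.7 mOsm/kg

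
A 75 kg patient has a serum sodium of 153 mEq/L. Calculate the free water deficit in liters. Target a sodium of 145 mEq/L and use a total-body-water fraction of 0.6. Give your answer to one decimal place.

TBW = 0.6 · 75 = 45 L
Free water deficit = TBW · (Na/145 − 1)
= 45 · (153/145 − 1)
= 45 · 0.0552
= 2.48 L

2.5 L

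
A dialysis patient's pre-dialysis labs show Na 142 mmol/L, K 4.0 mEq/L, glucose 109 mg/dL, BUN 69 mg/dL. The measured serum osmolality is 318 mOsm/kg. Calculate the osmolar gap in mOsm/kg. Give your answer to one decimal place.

Calculated osmolality = 2·Na + glucose/18 + BUN/2.8
= 2·142 + 109/18 + 69/2.8
= 284 + 6.06 + 24.64
= 314.7 mOsm/kg ≈ 314.7 mOsm/kg
Osmolar gap = measured − calculated = 318 − 314.7 = 3.3 mOsm/kg

3.3 mOsm/kg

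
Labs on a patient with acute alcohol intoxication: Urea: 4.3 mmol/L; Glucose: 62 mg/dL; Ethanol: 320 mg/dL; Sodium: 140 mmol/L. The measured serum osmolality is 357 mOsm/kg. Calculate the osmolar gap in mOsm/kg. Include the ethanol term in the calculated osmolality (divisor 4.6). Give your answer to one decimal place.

Calculated osmolality = 2·Na + glucose/18 + urea + ethanol/4.6
= 2·140 + 62/18 + 4.3 + 320/4.6
= 280 + 3.44 + 4.30 + 69.57
= 357.31 mOsm/kg ≈ 357.3 mOsm/kg
Osmolar gap = measured − calculated = 357 − 357.3 = -0.3 mOsm/kg

-0.3 mOsm/kg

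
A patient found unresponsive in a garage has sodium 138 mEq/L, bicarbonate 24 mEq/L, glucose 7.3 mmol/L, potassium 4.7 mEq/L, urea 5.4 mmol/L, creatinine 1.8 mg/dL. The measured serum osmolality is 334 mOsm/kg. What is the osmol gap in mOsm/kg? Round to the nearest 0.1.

Calculated osmolality = 2·Na + glucose + urea
= 2·138 + 7.3 + 5.4
= 276 + 7.30 + 5.40
= 288.7 mOsm/kg ≈ 288.7 mOsm/kg
Osmolar gap = measured − calculated = 334 − 288.7 = 45.3 mOsm/kg

45.3 mOsm/kg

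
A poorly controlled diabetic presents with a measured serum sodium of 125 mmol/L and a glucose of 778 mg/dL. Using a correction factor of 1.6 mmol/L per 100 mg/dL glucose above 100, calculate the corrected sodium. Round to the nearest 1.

Corrected Na = measured Na + 1.6 · (glucose − 100)/100
= 125 + 1.6 · (778 − 100)/100
= 125 + 10.8
= 135.8 mmol/L

136 mmol/L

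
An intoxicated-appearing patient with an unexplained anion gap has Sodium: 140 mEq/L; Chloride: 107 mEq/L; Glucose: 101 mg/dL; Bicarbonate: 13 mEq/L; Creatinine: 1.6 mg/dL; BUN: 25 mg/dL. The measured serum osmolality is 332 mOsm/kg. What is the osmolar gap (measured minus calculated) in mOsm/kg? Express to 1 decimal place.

37.5 mOsm/kg

Calculated osmolality = 2·Na + glucose/18 + BUN/2.8
= 2·140 + 101/18 + 25/2.8
= 280 + 5.61 + 8.93
= 294.54 mOsm/kg ≈ 294.5 mOsm/kg
Osmolar gap = measured − calculated = 332 − 294.5 = 37.5 mOsm/kg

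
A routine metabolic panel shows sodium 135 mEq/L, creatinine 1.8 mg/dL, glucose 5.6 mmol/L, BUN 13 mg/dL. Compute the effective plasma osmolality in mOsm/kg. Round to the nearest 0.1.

Effective osmolality excludes urea (freely permeant across cell membranes):
2·Na + glucose
= 2·135 + 5.6
= 270 + 5.6
= 275.6 mOsm/kg

275.6 mOsm/kg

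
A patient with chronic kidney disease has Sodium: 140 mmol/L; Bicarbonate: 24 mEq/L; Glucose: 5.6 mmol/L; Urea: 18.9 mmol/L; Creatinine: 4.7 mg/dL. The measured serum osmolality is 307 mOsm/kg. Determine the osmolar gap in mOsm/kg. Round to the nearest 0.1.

2.5 mOsm/kg

Calculated osmolality = 2·Na + glucose + urea
= 2·140 + 5.6 + 18.9
= 280 + 5.60 + 18.90
= 304.5 mOsm/kg ≈ 304.5 mOsm/kg
Osmolar gap = measured − calculated = 307 − 304.5 = 2.5 mOsm/kg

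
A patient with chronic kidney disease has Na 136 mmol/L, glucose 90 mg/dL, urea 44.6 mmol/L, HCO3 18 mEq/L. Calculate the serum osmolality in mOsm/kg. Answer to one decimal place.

321.6 mOsm/kg

Calculated osmolality = 2·Na + glucose/18 + urea
= 2·136 + 90/18 + 44.6
= 272 + 5 + 44.60
= 321.6 mOsm/kg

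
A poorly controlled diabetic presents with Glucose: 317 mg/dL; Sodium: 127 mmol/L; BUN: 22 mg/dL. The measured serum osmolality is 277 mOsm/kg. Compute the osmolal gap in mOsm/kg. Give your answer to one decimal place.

Calculated osmolality = 2·Na + glucose/18 + BUN/2.8
= 2·127 + 317/18 + 22/2.8
= 254 + 17.61 + 7.86
= 279.47 mOsm/kg ≈ 279.5 mOsm/kg
Osmolar gap = measured − calculated = 277 − 279.5 = -2.5 mOsm/kg

-2.5 mOsm/kg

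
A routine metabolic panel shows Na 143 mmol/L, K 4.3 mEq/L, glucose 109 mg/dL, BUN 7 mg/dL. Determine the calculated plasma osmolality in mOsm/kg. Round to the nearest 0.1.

Calculated osmolality = 2·Na + glucose/18 + BUN/2.8
= 2·143 + 109/18 + 7/2.8
= 286 + 6.06 + 2.50
= 294.56 mOsm/kg

294.6 mOsm/kg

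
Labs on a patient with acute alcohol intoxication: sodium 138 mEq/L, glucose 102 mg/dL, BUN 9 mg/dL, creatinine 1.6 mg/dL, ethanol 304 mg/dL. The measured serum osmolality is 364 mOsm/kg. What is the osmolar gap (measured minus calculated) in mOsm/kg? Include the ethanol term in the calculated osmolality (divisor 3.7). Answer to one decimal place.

-3.0 mOsm/kg

Calculated osmolality = 2·Na + glucose/18 + BUN/2.8 + ethanol/3.7
= 2·138 + 102/18 + 9/2.8 + 304/3.7
= 276 + 5.67 + 3.21 + 82.16
= 367.04 mOsm/kg ≈ 367.0 mOsm/kg
Osmolar gap = measured − calculated = 364 − 367.0 = -3.0 mOsm/kg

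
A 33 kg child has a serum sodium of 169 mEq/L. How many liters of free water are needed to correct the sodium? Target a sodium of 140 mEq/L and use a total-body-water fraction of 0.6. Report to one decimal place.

TBW = 0.6 · 33 = 19.8 L
Free water deficit = TBW · (Na/140 − 1)
= 19.8 · (169/140 − 1)
= 19.8 · 0.2071
= 4.1 L

4.1 L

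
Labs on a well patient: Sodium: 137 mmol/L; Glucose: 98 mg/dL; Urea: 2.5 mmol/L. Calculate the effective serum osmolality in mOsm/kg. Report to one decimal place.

Effective osmolality excludes urea (freely permeant across cell membranes):
2·Na + glucose/18
= 2·137 + 98/18
= 274 + 5.44
= 279.44 mOsm/kg

279.4 mOsm/kg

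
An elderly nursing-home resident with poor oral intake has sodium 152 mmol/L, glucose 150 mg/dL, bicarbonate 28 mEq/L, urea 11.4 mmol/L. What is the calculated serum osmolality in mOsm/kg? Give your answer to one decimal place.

Calculated osmolality = 2·Na + glucose/18 + urea
= 2·152 + 150/18 + 11.4
= 304 + 8.33 + 11.40
= 323.73 mOsm/kg

323.7 mOsm/kg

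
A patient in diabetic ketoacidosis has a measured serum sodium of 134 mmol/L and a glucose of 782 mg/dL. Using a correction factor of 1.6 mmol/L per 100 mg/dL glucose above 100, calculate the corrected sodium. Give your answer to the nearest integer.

145 mmol/L

Corrected Na = measured Na + 1.6 · (glucose − 100)/100
= 134 + 1.6 · (782 − 100)/100
= 134 + 10.9
= 144.9 mmol/L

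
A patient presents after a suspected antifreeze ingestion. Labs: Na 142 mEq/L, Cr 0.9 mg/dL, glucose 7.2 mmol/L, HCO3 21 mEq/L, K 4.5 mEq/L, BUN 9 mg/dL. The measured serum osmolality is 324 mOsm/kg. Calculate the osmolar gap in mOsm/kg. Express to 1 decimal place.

Calculated osmolality = 2·Na + glucose + BUN/2.8
= 2·142 + 7.2 + 9/2.8
= 284 + 7.20 + 3.21
= 294.41 mOsm/kg ≈ 294.4 mOsm/kg
Osmolar gap = measured − calculated = 324 − 294.4 = 29.6 mOsm/kg

29.6 mOsm/kg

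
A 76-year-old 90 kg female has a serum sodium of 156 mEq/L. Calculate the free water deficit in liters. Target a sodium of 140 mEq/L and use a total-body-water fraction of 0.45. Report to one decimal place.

TBW = 0.45 · 90 = 40.5 L
Free water deficit = TBW · (Na/140 − 1)
= 40.5 · (156/140 − 1)
= 40.5 · 0.1143
= 4.63 L

4.6 L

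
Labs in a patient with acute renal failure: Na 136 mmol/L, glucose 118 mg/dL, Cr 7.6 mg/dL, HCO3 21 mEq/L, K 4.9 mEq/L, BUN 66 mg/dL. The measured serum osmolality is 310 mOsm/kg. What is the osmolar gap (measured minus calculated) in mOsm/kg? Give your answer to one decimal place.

7.9 mOsm/kg

Calculated osmolality = 2·Na + glucose/18 + BUN/2.8
= 2·136 + 118/18 + 66/2.8
= 272 + 6.56 + 23.57
= 302.13 mOsm/kg ≈ 302.1 mOsm/kg
Osmolar gap = measured − calculated = 310 − 302.1 = 7.9 mOsm/kg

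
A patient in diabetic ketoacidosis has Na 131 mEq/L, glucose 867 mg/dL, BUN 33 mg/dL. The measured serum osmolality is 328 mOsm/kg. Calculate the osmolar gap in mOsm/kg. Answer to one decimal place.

Calculated osmolality = 2·Na + glucose/18 + BUN/2.8
= 2·131 + 867/18 + 33/2.8
= 262 + 48.17 + 11.79
= 321.96 mOsm/kg ≈ 322.0 mOsm/kg
Osmolar gap = measured − calculated = 328 − 322.0 = 6.0 mOsm/kg

6.0 mOsm/kg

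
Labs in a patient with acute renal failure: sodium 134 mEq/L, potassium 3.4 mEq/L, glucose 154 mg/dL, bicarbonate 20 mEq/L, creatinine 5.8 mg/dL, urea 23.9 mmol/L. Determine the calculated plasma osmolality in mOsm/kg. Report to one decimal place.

300.5 mOsm/kg

Calculated osmolality = 2·Na + glucose/18 + urea
= 2·134 + 154/18 + 23.9
= 268 + 8.56 + 23.90
= 300.46 mOsm/kg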